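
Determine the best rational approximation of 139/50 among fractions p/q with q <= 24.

Expand x = 139/50 as a continued fraction with the Euclidean algorithm:
  139 = 2*50 + 39, so a_0 = 2.
  50 = 1*39 + 11, so a_1 = 1.
  39 = 3*11 + 6, so a_2 = 3.
  11 = 1*6 + 5, so a_3 = 1.
  6 = 1*5 + 1, so a_4 = 1.
  5 = 5*1 + 0, so a_5 = 5.
so x = [2; 1, 3, 1, 1, 5].
Convergents (p_i = a_i*p_{i-1} + p_{i-2}, q_i = a_i*q_{i-1} + q_{i-2} with p_{-2}=0, p_{-1}=1, q_{-2}=1, q_{-1}=0), until the denominator exceeds 24:
  i=0: a_0=2, p_0 = 2*1 + 0 = 2, q_0 = 2*0 + 1 = 1.
  i=1: a_1=1, p_1 = 1*2 + 1 = 3, q_1 = 1*1 + 0 = 1.
  i=2: a_2=3, p_2 = 3*3 + 2 = 11, q_2 = 3*1 + 1 = 4.
  i=3: a_3=1, p_3 = 1*11 + 3 = 14, q_3 = 1*4 + 1 = 5.
  i=4: a_4=1, p_4 = 1*14 + 11 = 25, q_4 = 1*5 + 4 = 9.
  i=5: a_5=5, p_5 = 5*25 + 14 = 139, q_5 = 5*9 + 5 = 50.
q_5 = 50 > 24, so the last convergent with denominator <= 24 is p_4/q_4 = 25/9.
The closest fraction with denominator <= 24 is either p_4/q_4 or the intermediate fraction (k*p_4 + p_3)/(k*q_4 + q_3) with the largest k >= 1 whose denominator stays <= 24; these approach x as k grows, and every other convergent or intermediate fraction in range is farther away.
Largest k: floor((24 - q_3)/q_4) = floor((24 - 5)/9) = 2.
That gives (2*25 + 14)/(2*9 + 5) = 64/23.
Compare the errors: |x - 25/9| = |139*9 - 25*50|/(50*9) = 1/450, and |x - 64/23| = |139*23 - 64*50|/(50*23) = 3/1150.
Cross-multiplying, 1*1150 = 1150 < 1350 = 3*450, so 1/450 is smaller: the convergent 25/9 is closer to x than 64/23.

25/9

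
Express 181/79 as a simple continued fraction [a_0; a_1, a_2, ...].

[2; 3, 2, 3, 3]

Run the Euclidean algorithm on 181 and 79; the successive quotients are the partial quotients a_0, a_1, ... (each step inverts the fractional part left over by the previous one):
  181 = 2*79 + 23, so a_0 = 2.
  79 = 3*23 + 10, so a_1 = 3.
  23 = 2*10 + 3, so a_2 = 2.
  10 = 3*3 + 1, so a_3 = 3.
  3 = 3*1 + 0, so a_4 = 3.
The remainder reaches 0 after 5 divisions, so the expansion has 5 partial quotients, read off in order.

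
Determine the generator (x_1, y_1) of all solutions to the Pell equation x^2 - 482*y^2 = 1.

First expand sqrt(482) as a continued fraction. With x_i = (sqrt(482) + m_i)/d_i and (m_0, d_0) = (0, 1): a_0 = floor(sqrt(482)) = 21, since 21^2 = 441 <= 482 < 484 = 22^2.
Iterate m_{i+1} = d_i*a_i - m_i, d_{i+1} = (482 - m_{i+1}^2)/d_i, a_{i+1} = floor((a_0 + m_{i+1})/d_{i+1}):
  m_1 = 1*21 - 0 = 21, d_1 = (482 - 21^2)/1 = 41/1 = 41, a_1 = floor((21 + 21)/41) = 1.
  m_2 = 41*1 - 21 = 20, d_2 = (482 - 20^2)/41 = 82/41 = 2, a_2 = floor((21 + 20)/2) = 20.
  m_3 = 2*20 - 20 = 20, d_3 = (482 - 20^2)/2 = 82/2 = 41, a_3 = floor((21 + 20)/41) = 1.
  m_4 = 41*1 - 20 = 21, d_4 = (482 - 21^2)/41 = 41/41 = 1, a_4 = floor((21 + 21)/1) = 42.
  m_5 = 1*42 - 21 = 21, d_5 = (482 - 21^2)/1 = 41/1 = 41: (m_5, d_5) = (m_1, d_1) = (21, 41), so from here the quotients repeat a_1, ..., a_4; the period length is 4.
So sqrt(482) = [21; (1, 20, 1, 42)] with period length k = 4.
k is even, so the fundamental solution of x^2 - 482y^2 = 1 is (p_{k-1}, q_{k-1}) = (p_3, q_3); compute convergents through index 3.
Convergents (p_i = a_i*p_{i-1} + p_{i-2}, q_i = a_i*q_{i-1} + q_{i-2} with p_{-2}=0, p_{-1}=1, q_{-2}=1, q_{-1}=0):
  i=0: a_0=21, p_0 = 21*1 + 0 = 21, q_0 = 21*0 + 1 = 1.
  i=1: a_1=1, p_1 = 1*21 + 1 = 22, q_1 = 1*1 + 0 = 1.
  i=2: a_2=20, p_2 = 20*22 + 21 = 461, q_2 = 20*1 + 1 = 21.
  i=3: a_3=1, p_3 = 1*461 + 22 = 483, q_3 = 1*21 + 1 = 22.
Check: 483^2 - 482*22^2 = 233289 - 233288 = 1, so (x, y) = (483, 22) solves the equation, and by the theorem it is the least positive solution.

(x, y) = (483, 22)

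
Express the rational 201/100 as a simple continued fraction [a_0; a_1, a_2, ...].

Run the Euclidean algorithm on 201 and 100; the successive quotients are the partial quotients a_0, a_1, ... (each step inverts the fractional part left over by the previous one):
  201 = 2*100 + 1, so a_0 = 2.
  100 = 100*1 + 0, so a_1 = 100.
The remainder reaches 0 after 2 divisions, so the expansion has 2 partial quotients, read off in order.

[2; 100]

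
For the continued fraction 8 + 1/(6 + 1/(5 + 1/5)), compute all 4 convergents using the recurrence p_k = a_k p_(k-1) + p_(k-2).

8/1, 49/6, 253/31, 1314/161

Using the convergent recurrence p_i = a_i*p_{i-1} + p_{i-2}, q_i = a_i*q_{i-1} + q_{i-2} with p_{-2}=0, p_{-1}=1, q_{-2}=1, q_{-1}=0:
  i=0: a_0=8, p_0 = 8*1 + 0 = 8, q_0 = 8*0 + 1 = 1.
  i=1: a_1=6, p_1 = 6*8 + 1 = 49, q_1 = 6*1 + 0 = 6.
  i=2: a_2=5, p_2 = 5*49 + 8 = 253, q_2 = 5*6 + 1 = 31.
  i=3: a_3=5, p_3 = 5*253 + 49 = 1314, q_3 = 5*31 + 6 = 161.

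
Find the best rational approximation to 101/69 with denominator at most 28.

Expand x = 101/69 as a continued fraction with the Euclidean algorithm:
  101 = 1*69 + 32, so a_0 = 1.
  69 = 2*32 + 5, so a_1 = 2.
  32 = 6*5 + 2, so a_2 = 6.
  5 = 2*2 + 1, so a_3 = 2.
  2 = 2*1 + 0, so a_4 = 2.
so x = [1; 2, 6, 2, 2].
Convergents (p_i = a_i*p_{i-1} + p_{i-2}, q_i = a_i*q_{i-1} + q_{i-2} with p_{-2}=0, p_{-1}=1, q_{-2}=1, q_{-1}=0), until the denominator exceeds 28:
  i=0: a_0=1, p_0 = 1*1 + 0 = 1, q_0 = 1*0 + 1 = 1.
  i=1: a_1=2, p_1 = 2*1 + 1 = 3, q_1 = 2*1 + 0 = 2.
  i=2: a_2=6, p_2 = 6*3 + 1 = 19, q_2 = 6*2 + 1 = 13.
  i=3: a_3=2, p_3 = 2*19 + 3 = 41, q_3 = 2*13 + 2 = 28.
  i=4: a_4=2, p_4 = 2*41 + 19 = 101, q_4 = 2*28 + 13 = 69.
q_4 = 69 > 28, so the last convergent with denominator <= 28 is p_3/q_3 = 41/28.
The closest fraction with denominator <= 28 is either p_3/q_3 or the intermediate fraction (k*p_3 + p_2)/(k*q_3 + q_2) with the largest k >= 1 whose denominator stays <= 28; these approach x as k grows, and every other convergent or intermediate fraction in range is farther away.
Largest k: floor((28 - q_2)/q_3) = floor((28 - 13)/28) = 0.
Since k = 0, no intermediate fraction beyond p_3/q_3 has denominator <= 28, so the convergent 41/28 is the closest (its error is |101*28 - 41*69|/(69*28) = 1/1932).

41/28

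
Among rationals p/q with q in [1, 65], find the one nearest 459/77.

Expand x = 459/77 as a continued fraction with the Euclidean algorithm:
  459 = 5*77 + 74, so a_0 = 5.
  77 = 1*74 + 3, so a_1 = 1.
  74 = 24*3 + 2, so a_2 = 24.
  3 = 1*2 + 1, so a_3 = 1.
  2 = 2*1 + 0, so a_4 = 2.
so x = [5; 1, 24, 1, 2].
Convergents (p_i = a_i*p_{i-1} + p_{i-2}, q_i = a_i*q_{i-1} + q_{i-2} with p_{-2}=0, p_{-1}=1, q_{-2}=1, q_{-1}=0), until the denominator exceeds 65:
  i=0: a_0=5, p_0 = 5*1 + 0 = 5, q_0 = 5*0 + 1 = 1.
  i=1: a_1=1, p_1 = 1*5 + 1 = 6, q_1 = 1*1 + 0 = 1.
  i=2: a_2=24, p_2 = 24*6 + 5 = 149, q_2 = 24*1 + 1 = 25.
  i=3: a_3=1, p_3 = 1*149 + 6 = 155, q_3 = 1*25 + 1 = 26.
  i=4: a_4=2, p_4 = 2*155 + 149 = 459, q_4 = 2*26 + 25 = 77.
q_4 = 77 > 65, so the last convergent with denominator <= 65 is p_3/q_3 = 155/26.
The closest fraction with denominator <= 65 is either p_3/q_3 or the intermediate fraction (k*p_3 + p_2)/(k*q_3 + q_2) with the largest k >= 1 whose denominator stays <= 65; these approach x as k grows, and every other convergent or intermediate fraction in range is farther away.
Largest k: floor((65 - q_2)/q_3) = floor((65 - 25)/26) = 1.
That gives (1*155 + 149)/(1*26 + 25) = 304/51.
Compare the errors: |x - 155/26| = |459*26 - 155*77|/(77*26) = 1/2002, and |x - 304/51| = |459*51 - 304*77|/(77*51) = 1/3927.
Cross-multiplying, 1*2002 = 2002 < 3927 = 1*3927, so 1/3927 is smaller: the intermediate fraction 304/51 is closer to x than 155/26.

304/51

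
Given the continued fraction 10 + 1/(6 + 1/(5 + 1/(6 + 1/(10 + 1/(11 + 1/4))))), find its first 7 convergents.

10/1, 61/6, 315/31, 1951/192, 19825/1951, 220026/21653, 899929/88563

Using the convergent recurrence p_i = a_i*p_{i-1} + p_{i-2}, q_i = a_i*q_{i-1} + q_{i-2} with p_{-2}=0, p_{-1}=1, q_{-2}=1, q_{-1}=0:
  i=0: a_0=10, p_0 = 10*1 + 0 = 10, q_0 = 10*0 + 1 = 1.
  i=1: a_1=6, p_1 = 6*10 + 1 = 61, q_1 = 6*1 + 0 = 6.
  i=2: a_2=5, p_2 = 5*61 + 10 = 315, q_2 = 5*6 + 1 = 31.
  i=3: a_3=6, p_3 = 6*315 + 61 = 1951, q_3 = 6*31 + 6 = 192.
  i=4: a_4=10, p_4 = 10*1951 + 315 = 19825, q_4 = 10*192 + 31 = 1951.
  i=5: a_5=11, p_5 = 11*19825 + 1951 = 220026, q_5 = 11*1951 + 192 = 21653.
  i=6: a_6=4, p_6 = 4*220026 + 19825 = 899929, q_6 = 4*21653 + 1951 = 88563.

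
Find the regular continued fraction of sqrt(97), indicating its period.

[9; (1, 5, 1, 1, 1, 1, 1, 1, 5, 1, 18)]

Write x_i = (sqrt(97) + m_i)/d_i with (m_0, d_0) = (0, 1). a_0 = floor(sqrt(97)) = 9, since 9^2 = 81 <= 97 < 100 = 10^2.
Iterate m_{i+1} = d_i*a_i - m_i, d_{i+1} = (97 - m_{i+1}^2)/d_i, a_{i+1} = floor((a_0 + m_{i+1})/d_{i+1}):
  m_1 = 1*9 - 0 = 9, d_1 = (97 - 9^2)/1 = 16/1 = 16, a_1 = floor((9 + 9)/16) = 1.
  m_2 = 16*1 - 9 = 7, d_2 = (97 - 7^2)/16 = 48/16 = 3, a_2 = floor((9 + 7)/3) = 5.
  m_3 = 3*5 - 7 = 8, d_3 = (97 - 8^2)/3 = 33/3 = 11, a_3 = floor((9 + 8)/11) = 1.
  m_4 = 11*1 - 8 = 3, d_4 = (97 - 3^2)/11 = 88/11 = 8, a_4 = floor((9 + 3)/8) = 1.
  m_5 = 8*1 - 3 = 5, d_5 = (97 - 5^2)/8 = 72/8 = 9, a_5 = floor((9 + 5)/9) = 1.
  m_6 = 9*1 - 5 = 4, d_6 = (97 - 4^2)/9 = 81/9 = 9, a_6 = floor((9 + 4)/9) = 1.
  m_7 = 9*1 - 4 = 5, d_7 = (97 - 5^2)/9 = 72/9 = 8, a_7 = floor((9 + 5)/8) = 1.
  m_8 = 8*1 - 5 = 3, d_8 = (97 - 3^2)/8 = 88/8 = 11, a_8 = floor((9 + 3)/11) = 1.
  m_9 = 11*1 - 3 = 8, d_9 = (97 - 8^2)/11 = 33/11 = 3, a_9 = floor((9 + 8)/3) = 5.
  m_10 = 3*5 - 8 = 7, d_10 = (97 - 7^2)/3 = 48/3 = 16, a_10 = floor((9 + 7)/16) = 1.
  m_11 = 16*1 - 7 = 9, d_11 = (97 - 9^2)/16 = 16/16 = 1, a_11 = floor((9 + 9)/1) = 18.
  m_12 = 1*18 - 9 = 9, d_12 = (97 - 9^2)/1 = 16/1 = 16: (m_12, d_12) = (m_1, d_1) = (9, 16), so from here the quotients repeat a_1, ..., a_11; the period length is 11.
Hence the expansion of sqrt(97) is a_0 = 9 followed by the repeating block 1, 5, 1, 1, 1, 1, 1, 1, 5, 1, 18 (period 11).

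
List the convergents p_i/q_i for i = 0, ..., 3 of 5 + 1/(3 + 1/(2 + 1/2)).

5/1, 16/3, 37/7, 90/17

Using the convergent recurrence p_i = a_i*p_{i-1} + p_{i-2}, q_i = a_i*q_{i-1} + q_{i-2} with p_{-2}=0, p_{-1}=1, q_{-2}=1, q_{-1}=0:
  i=0: a_0=5, p_0 = 5*1 + 0 = 5, q_0 = 5*0 + 1 = 1.
  i=1: a_1=3, p_1 = 3*5 + 1 = 16, q_1 = 3*1 + 0 = 3.
  i=2: a_2=2, p_2 = 2*16 + 5 = 37, q_2 = 2*3 + 1 = 7.
  i=3: a_3=2, p_3 = 2*37 + 16 = 90, q_3 = 2*7 + 3 = 17.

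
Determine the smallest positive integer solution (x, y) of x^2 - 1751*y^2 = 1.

First expand sqrt(1751) as a continued fraction. With x_i = (sqrt(1751) + m_i)/d_i and (m_0, d_0) = (0, 1): a_0 = floor(sqrt(1751)) = 41, since 41^2 = 1681 <= 1751 < 1764 = 42^2.
Iterate m_{i+1} = d_i*a_i - m_i, d_{i+1} = (1751 - m_{i+1}^2)/d_i, a_{i+1} = floor((a_0 + m_{i+1})/d_{i+1}):
  m_1 = 1*41 - 0 = 41, d_1 = (1751 - 41^2)/1 = 70/1 = 70, a_1 = floor((41 + 41)/70) = 1.
  m_2 = 70*1 - 41 = 29, d_2 = (1751 - 29^2)/70 = 910/70 = 13, a_2 = floor((41 + 29)/13) = 5.
  m_3 = 13*5 - 29 = 36, d_3 = (1751 - 36^2)/13 = 455/13 = 35, a_3 = floor((41 + 36)/35) = 2.
  m_4 = 35*2 - 36 = 34, d_4 = (1751 - 34^2)/35 = 595/35 = 17, a_4 = floor((41 + 34)/17) = 4.
  m_5 = 17*4 - 34 = 34, d_5 = (1751 - 34^2)/17 = 595/17 = 35, a_5 = floor((41 + 34)/35) = 2.
  m_6 = 35*2 - 34 = 36, d_6 = (1751 - 36^2)/35 = 455/35 = 13, a_6 = floor((41 + 36)/13) = 5.
  m_7 = 13*5 - 36 = 29, d_7 = (1751 - 29^2)/13 = 910/13 = 70, a_7 = floor((41 + 29)/70) = 1.
  m_8 = 70*1 - 29 = 41, d_8 = (1751 - 41^2)/70 = 70/70 = 1, a_8 = floor((41 + 41)/1) = 82.
  m_9 = 1*82 - 41 = 41, d_9 = (1751 - 41^2)/1 = 70/1 = 70: (m_9, d_9) = (m_1, d_1) = (41, 70), so from here the quotients repeat a_1, ..., a_8; the period length is 8.
So sqrt(1751) = [41; (1, 5, 2, 4, 2, 5, 1, 82)] with period length k = 8.
k is even, so the fundamental solution of x^2 - 1751y^2 = 1 is (p_{k-1}, q_{k-1}) = (p_7, q_7); compute convergents through index 7.
Convergents (p_i = a_i*p_{i-1} + p_{i-2}, q_i = a_i*q_{i-1} + q_{i-2} with p_{-2}=0, p_{-1}=1, q_{-2}=1, q_{-1}=0):
  i=0: a_0=41, p_0 = 41*1 + 0 = 41, q_0 = 41*0 + 1 = 1.
  i=1: a_1=1, p_1 = 1*41 + 1 = 42, q_1 = 1*1 + 0 = 1.
  i=2: a_2=5, p_2 = 5*42 + 41 = 251, q_2 = 5*1 + 1 = 6.
  i=3: a_3=2, p_3 = 2*251 + 42 = 544, q_3 = 2*6 + 1 = 13.
  i=4: a_4=4, p_4 = 4*544 + 251 = 2427, q_4 = 4*13 + 6 = 58.
  i=5: a_5=2, p_5 = 2*2427 + 544 = 5398, q_5 = 2*58 + 13 = 129.
  i=6: a_6=5, p_6 = 5*5398 + 2427 = 29417, q_6 = 5*129 + 58 = 703.
  i=7: a_7=1, p_7 = 1*29417 + 5398 = 34815, q_7 = 1*703 + 129 = 832.
Check: 34815^2 - 1751*832^2 = 1212084225 - 1212084224 = 1, so (x, y) = (34815, 832) solves the equation, and by the theorem it is the least positive solution.

(x, y) = (34815, 832)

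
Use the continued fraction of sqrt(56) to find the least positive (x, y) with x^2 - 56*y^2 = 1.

First expand sqrt(56) as a continued fraction. With x_i = (sqrt(56) + m_i)/d_i and (m_0, d_0) = (0, 1): a_0 = floor(sqrt(56)) = 7, since 7^2 = 49 <= 56 < 64 = 8^2.
Iterate m_{i+1} = d_i*a_i - m_i, d_{i+1} = (56 - m_{i+1}^2)/d_i, a_{i+1} = floor((a_0 + m_{i+1})/d_{i+1}):
  m_1 = 1*7 - 0 = 7, d_1 = (56 - 7^2)/1 = 7/1 = 7, a_1 = floor((7 + 7)/7) = 2.
  m_2 = 7*2 - 7 = 7, d_2 = (56 - 7^2)/7 = 7/7 = 1, a_2 = floor((7 + 7)/1) = 14.
  m_3 = 1*14 - 7 = 7, d_3 = (56 - 7^2)/1 = 7/1 = 7: (m_3, d_3) = (m_1, d_1) = (7, 7), so from here the quotients repeat a_1, a_2; the period length is 2.
So sqrt(56) = [7; (2, 14)] with period length k = 2.
k is even, so the fundamental solution of x^2 - 56y^2 = 1 is (p_{k-1}, q_{k-1}) = (p_1, q_1); compute convergents through index 1.
Convergents (p_i = a_i*p_{i-1} + p_{i-2}, q_i = a_i*q_{i-1} + q_{i-2} with p_{-2}=0, p_{-1}=1, q_{-2}=1, q_{-1}=0):
  i=0: a_0=7, p_0 = 7*1 + 0 = 7, q_0 = 7*0 + 1 = 1.
  i=1: a_1=2, p_1 = 2*7 + 1 = 15, q_1 = 2*1 + 0 = 2.
Check: 15^2 - 56*2^2 = 225 - 224 = 1, so (x, y) = (15, 2) solves the equation, and by the theorem it is the least positive solution.

(x, y) = (15, 2)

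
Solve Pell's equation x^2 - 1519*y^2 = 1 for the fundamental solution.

First expand sqrt(1519) as a continued fraction. With x_i = (sqrt(1519) + m_i)/d_i and (m_0, d_0) = (0, 1): a_0 = floor(sqrt(1519)) = 38, since 38^2 = 1444 <= 1519 < 1521 = 39^2.
Iterate m_{i+1} = d_i*a_i - m_i, d_{i+1} = (1519 - m_{i+1}^2)/d_i, a_{i+1} = floor((a_0 + m_{i+1})/d_{i+1}):
  m_1 = 1*38 - 0 = 38, d_1 = (1519 - 38^2)/1 = 75/1 = 75, a_1 = floor((38 + 38)/75) = 1.
  m_2 = 75*1 - 38 = 37, d_2 = (1519 - 37^2)/75 = 150/75 = 2, a_2 = floor((38 + 37)/2) = 37.
  m_3 = 2*37 - 37 = 37, d_3 = (1519 - 37^2)/2 = 150/2 = 75, a_3 = floor((38 + 37)/75) = 1.
  m_4 = 75*1 - 37 = 38, d_4 = (1519 - 38^2)/75 = 75/75 = 1, a_4 = floor((38 + 38)/1) = 76.
  m_5 = 1*76 - 38 = 38, d_5 = (1519 - 38^2)/1 = 75/1 = 75: (m_5, d_5) = (m_1, d_1) = (38, 75), so from here the quotients repeat a_1, ..., a_4; the period length is 4.
So sqrt(1519) = [38; (1, 37, 1, 76)] with period length k = 4.
k is even, so the fundamental solution of x^2 - 1519y^2 = 1 is (p_{k-1}, q_{k-1}) = (p_3, q_3); compute convergents through index 3.
Convergents (p_i = a_i*p_{i-1} + p_{i-2}, q_i = a_i*q_{i-1} + q_{i-2} with p_{-2}=0, p_{-1}=1, q_{-2}=1, q_{-1}=0):
  i=0: a_0=38, p_0 = 38*1 + 0 = 38, q_0 = 38*0 + 1 = 1.
  i=1: a_1=1, p_1 = 1*38 + 1 = 39, q_1 = 1*1 + 0 = 1.
  i=2: a_2=37, p_2 = 37*39 + 38 = 1481, q_2 = 37*1 + 1 = 38.
  i=3: a_3=1, p_3 = 1*1481 + 39 = 1520, q_3 = 1*38 + 1 = 39.
Check: 1520^2 - 1519*39^2 = 2310400 - 2310399 = 1, so (x, y) = (1520, 39) solves the equation, and by the theorem it is the least positive solution.

(x, y) = (1520, 39)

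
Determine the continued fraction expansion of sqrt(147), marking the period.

[12; (8, 24)]

Write x_i = (sqrt(147) + m_i)/d_i with (m_0, d_0) = (0, 1). a_0 = floor(sqrt(147)) = 12, since 12^2 = 144 <= 147 < 169 = 13^2.
Iterate m_{i+1} = d_i*a_i - m_i, d_{i+1} = (147 - m_{i+1}^2)/d_i, a_{i+1} = floor((a_0 + m_{i+1})/d_{i+1}):
  m_1 = 1*12 - 0 = 12, d_1 = (147 - 12^2)/1 = 3/1 = 3, a_1 = floor((12 + 12)/3) = 8.
  m_2 = 3*8 - 12 = 12, d_2 = (147 - 12^2)/3 = 3/3 = 1, a_2 = floor((12 + 12)/1) = 24.
  m_3 = 1*24 - 12 = 12, d_3 = (147 - 12^2)/1 = 3/1 = 3: (m_3, d_3) = (m_1, d_1) = (12, 3), so from here the quotients repeat a_1, a_2; the period length is 2.
Hence the expansion of sqrt(147) is a_0 = 12 followed by the repeating block 8, 24 (period 2).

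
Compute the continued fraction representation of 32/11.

Run the Euclidean algorithm on 32 and 11; the successive quotients are the partial quotients a_0, a_1, ... (each step inverts the fractional part left over by the previous one):
  32 = 2*11 + 10, so a_0 = 2.
  11 = 1*10 + 1, so a_1 = 1.
  10 = 10*1 + 0, so a_2 = 10.
The remainder reaches 0 after 3 divisions, so the expansion has 3 partial quotients, read off in order.

[2; 1, 10]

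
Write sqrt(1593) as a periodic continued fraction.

[39; (1, 10, 2, 2, 2, 10, 1, 78)]

Write x_i = (sqrt(1593) + m_i)/d_i with (m_0, d_0) = (0, 1). a_0 = floor(sqrt(1593)) = 39, since 39^2 = 1521 <= 1593 < 1600 = 40^2.
Iterate m_{i+1} = d_i*a_i - m_i, d_{i+1} = (1593 - m_{i+1}^2)/d_i, a_{i+1} = floor((a_0 + m_{i+1})/d_{i+1}):
  m_1 = 1*39 - 0 = 39, d_1 = (1593 - 39^2)/1 = 72/1 = 72, a_1 = floor((39 + 39)/72) = 1.
  m_2 = 72*1 - 39 = 33, d_2 = (1593 - 33^2)/72 = 504/72 = 7, a_2 = floor((39 + 33)/7) = 10.
  m_3 = 7*10 - 33 = 37, d_3 = (1593 - 37^2)/7 = 224/7 = 32, a_3 = floor((39 + 37)/32) = 2.
  m_4 = 32*2 - 37 = 27, d_4 = (1593 - 27^2)/32 = 864/32 = 27, a_4 = floor((39 + 27)/27) = 2.
  m_5 = 27*2 - 27 = 27, d_5 = (1593 - 27^2)/27 = 864/27 = 32, a_5 = floor((39 + 27)/32) = 2.
  m_6 = 32*2 - 27 = 37, d_6 = (1593 - 37^2)/32 = 224/32 = 7, a_6 = floor((39 + 37)/7) = 10.
  m_7 = 7*10 - 37 = 33, d_7 = (1593 - 33^2)/7 = 504/7 = 72, a_7 = floor((39 + 33)/72) = 1.
  m_8 = 72*1 - 33 = 39, d_8 = (1593 - 39^2)/72 = 72/72 = 1, a_8 = floor((39 + 39)/1) = 78.
  m_9 = 1*78 - 39 = 39, d_9 = (1593 - 39^2)/1 = 72/1 = 72: (m_9, d_9) = (m_1, d_1) = (39, 72), so from here the quotients repeat a_1, ..., a_8; the period length is 8.
Hence the expansion of sqrt(1593) is a_0 = 39 followed by the repeating block 1, 10, 2, 2, 2, 10, 1, 78 (period 8).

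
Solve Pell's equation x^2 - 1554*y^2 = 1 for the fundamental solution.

(x, y) = (160285, 4066)

First expand sqrt(1554) as a continued fraction. With x_i = (sqrt(1554) + m_i)/d_i and (m_0, d_0) = (0, 1): a_0 = floor(sqrt(1554)) = 39, since 39^2 = 1521 <= 1554 < 1600 = 40^2.
Iterate m_{i+1} = d_i*a_i - m_i, d_{i+1} = (1554 - m_{i+1}^2)/d_i, a_{i+1} = floor((a_0 + m_{i+1})/d_{i+1}):
  m_1 = 1*39 - 0 = 39, d_1 = (1554 - 39^2)/1 = 33/1 = 33, a_1 = floor((39 + 39)/33) = 2.
  m_2 = 33*2 - 39 = 27, d_2 = (1554 - 27^2)/33 = 825/33 = 25, a_2 = floor((39 + 27)/25) = 2.
  m_3 = 25*2 - 27 = 23, d_3 = (1554 - 23^2)/25 = 1025/25 = 41, a_3 = floor((39 + 23)/41) = 1.
  m_4 = 41*1 - 23 = 18, d_4 = (1554 - 18^2)/41 = 1230/41 = 30, a_4 = floor((39 + 18)/30) = 1.
  m_5 = 30*1 - 18 = 12, d_5 = (1554 - 12^2)/30 = 1410/30 = 47, a_5 = floor((39 + 12)/47) = 1.
  m_6 = 47*1 - 12 = 35, d_6 = (1554 - 35^2)/47 = 329/47 = 7, a_6 = floor((39 + 35)/7) = 10.
  m_7 = 7*10 - 35 = 35, d_7 = (1554 - 35^2)/7 = 329/7 = 47, a_7 = floor((39 + 35)/47) = 1.
  m_8 = 47*1 - 35 = 12, d_8 = (1554 - 12^2)/47 = 1410/47 = 30, a_8 = floor((39 + 12)/30) = 1.
  m_9 = 30*1 - 12 = 18, d_9 = (1554 - 18^2)/30 = 1230/30 = 41, a_9 = floor((39 + 18)/41) = 1.
  m_10 = 41*1 - 18 = 23, d_10 = (1554 - 23^2)/41 = 1025/41 = 25, a_10 = floor((39 + 23)/25) = 2.
  m_11 = 25*2 - 23 = 27, d_11 = (1554 - 27^2)/25 = 825/25 = 33, a_11 = floor((39 + 27)/33) = 2.
  m_12 = 33*2 - 27 = 39, d_12 = (1554 - 39^2)/33 = 33/33 = 1, a_12 = floor((39 + 39)/1) = 78.
  m_13 = 1*78 - 39 = 39, d_13 = (1554 - 39^2)/1 = 33/1 = 33: (m_13, d_13) = (m_1, d_1) = (39, 33), so from here the quotients repeat a_1, ..., a_12; the period length is 12.
So sqrt(1554) = [39; (2, 2, 1, 1, 1, 10, 1, 1, 1, 2, 2, 78)] with period length k = 12.
k is even, so the fundamental solution of x^2 - 1554y^2 = 1 is (p_{k-1}, q_{k-1}) = (p_11, q_11); compute convergents through index 11.
Convergents (p_i = a_i*p_{i-1} + p_{i-2}, q_i = a_i*q_{i-1} + q_{i-2} with p_{-2}=0, p_{-1}=1, q_{-2}=1, q_{-1}=0):
  i=0: a_0=39, p_0 = 39*1 + 0 = 39, q_0 = 39*0 + 1 = 1.
  i=1: a_1=2, p_1 = 2*39 + 1 = 79, q_1 = 2*1 + 0 = 2.
  i=2: a_2=2, p_2 = 2*79 + 39 = 197, q_2 = 2*2 + 1 = 5.
  i=3: a_3=1, p_3 = 1*197 + 79 = 276, q_3 = 1*5 + 2 = 7.
  i=4: a_4=1, p_4 = 1*276 + 197 = 473, q_4 = 1*7 + 5 = 12.
  i=5: a_5=1, p_5 = 1*473 + 276 = 749, q_5 = 1*12 + 7 = 19.
  i=6: a_6=10, p_6 = 10*749 + 473 = 7963, q_6 = 10*19 + 12 = 202.
  i=7: a_7=1, p_7 = 1*7963 + 749 = 8712, q_7 = 1*202 + 19 = 221.
  i=8: a_8=1, p_8 = 1*8712 + 7963 = 16675, q_8 = 1*221 + 202 = 423.
  i=9: a_9=1, p_9 = 1*16675 + 8712 = 25387, q_9 = 1*423 + 221 = 644.
  i=10: a_10=2, p_10 = 2*25387 + 16675 = 67449, q_10 = 2*644 + 423 = 1711.
  i=11: a_11=2, p_11 = 2*67449 + 25387 = 160285, q_11 = 2*1711 + 644 = 4066.
Check: 160285^2 - 1554*4066^2 = 25691281225 - 25691281224 = 1, so (x, y) = (160285, 4066) solves the equation, and by the theorem it is the least positive solution.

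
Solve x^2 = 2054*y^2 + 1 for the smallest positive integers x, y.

(x, y) = (1877199, 41420)

First expand sqrt(2054) as a continued fraction. With x_i = (sqrt(2054) + m_i)/d_i and (m_0, d_0) = (0, 1): a_0 = floor(sqrt(2054)) = 45, since 45^2 = 2025 <= 2054 < 2116 = 46^2.
Iterate m_{i+1} = d_i*a_i - m_i, d_{i+1} = (2054 - m_{i+1}^2)/d_i, a_{i+1} = floor((a_0 + m_{i+1})/d_{i+1}):
  m_1 = 1*45 - 0 = 45, d_1 = (2054 - 45^2)/1 = 29/1 = 29, a_1 = floor((45 + 45)/29) = 3.
  m_2 = 29*3 - 45 = 42, d_2 = (2054 - 42^2)/29 = 290/29 = 10, a_2 = floor((45 + 42)/10) = 8.
  m_3 = 10*8 - 42 = 38, d_3 = (2054 - 38^2)/10 = 610/10 = 61, a_3 = floor((45 + 38)/61) = 1.
  m_4 = 61*1 - 38 = 23, d_4 = (2054 - 23^2)/61 = 1525/61 = 25, a_4 = floor((45 + 23)/25) = 2.
  m_5 = 25*2 - 23 = 27, d_5 = (2054 - 27^2)/25 = 1325/25 = 53, a_5 = floor((45 + 27)/53) = 1.
  m_6 = 53*1 - 27 = 26, d_6 = (2054 - 26^2)/53 = 1378/53 = 26, a_6 = floor((45 + 26)/26) = 2.
  m_7 = 26*2 - 26 = 26, d_7 = (2054 - 26^2)/26 = 1378/26 = 53, a_7 = floor((45 + 26)/53) = 1.
  m_8 = 53*1 - 26 = 27, d_8 = (2054 - 27^2)/53 = 1325/53 = 25, a_8 = floor((45 + 27)/25) = 2.
  m_9 = 25*2 - 27 = 23, d_9 = (2054 - 23^2)/25 = 1525/25 = 61, a_9 = floor((45 + 23)/61) = 1.
  m_10 = 61*1 - 23 = 38, d_10 = (2054 - 38^2)/61 = 610/61 = 10, a_10 = floor((45 + 38)/10) = 8.
  m_11 = 10*8 - 38 = 42, d_11 = (2054 - 42^2)/10 = 290/10 = 29, a_11 = floor((45 + 42)/29) = 3.
  m_12 = 29*3 - 42 = 45, d_12 = (2054 - 45^2)/29 = 29/29 = 1, a_12 = floor((45 + 45)/1) = 90.
  m_13 = 1*90 - 45 = 45, d_13 = (2054 - 45^2)/1 = 29/1 = 29: (m_13, d_13) = (m_1, d_1) = (45, 29), so from here the quotients repeat a_1, ..., a_12; the period length is 12.
So sqrt(2054) = [45; (3, 8, 1, 2, 1, 2, 1, 2, 1, 8, 3, 90)] with period length k = 12.
k is even, so the fundamental solution of x^2 - 2054y^2 = 1 is (p_{k-1}, q_{k-1}) = (p_11, q_11); compute convergents through index 11.
Convergents (p_i = a_i*p_{i-1} + p_{i-2}, q_i = a_i*q_{i-1} + q_{i-2} with p_{-2}=0, p_{-1}=1, q_{-2}=1, q_{-1}=0):
  i=0: a_0=45, p_0 = 45*1 + 0 = 45, q_0 = 45*0 + 1 = 1.
  i=1: a_1=3, p_1 = 3*45 + 1 = 136, q_1 = 3*1 + 0 = 3.
  i=2: a_2=8, p_2 = 8*136 + 45 = 1133, q_2 = 8*3 + 1 = 25.
  i=3: a_3=1, p_3 = 1*1133 + 136 = 1269, q_3 = 1*25 + 3 = 28.
  i=4: a_4=2, p_4 = 2*1269 + 1133 = 3671, q_4 = 2*28 + 25 = 81.
  i=5: a_5=1, p_5 = 1*3671 + 1269 = 4940, q_5 = 1*81 + 28 = 109.
  i=6: a_6=2, p_6 = 2*4940 + 3671 = 13551, q_6 = 2*109 + 81 = 299.
  i=7: a_7=1, p_7 = 1*13551 + 4940 = 18491, q_7 = 1*299 + 109 = 408.
  i=8: a_8=2, p_8 = 2*18491 + 13551 = 50533, q_8 = 2*408 + 299 = 1115.
  i=9: a_9=1, p_9 = 1*50533 + 18491 = 69024, q_9 = 1*1115 + 408 = 1523.
  i=10: a_10=8, p_10 = 8*69024 + 50533 = 602725, q_10 = 8*1523 + 1115 = 13299.
  i=11: a_11=3, p_11 = 3*602725 + 69024 = 1877199, q_11 = 3*13299 + 1523 = 41420.
Check: 1877199^2 - 2054*41420^2 = 3523876085601 - 3523876085600 = 1, so (x, y) = (1877199, 41420) solves the equation, and by the theorem it is the least positive solution.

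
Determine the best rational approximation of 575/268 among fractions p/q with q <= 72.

118/55

Expand x = 575/268 as a continued fraction with the Euclidean algorithm:
  575 = 2*268 + 39, so a_0 = 2.
  268 = 6*39 + 34, so a_1 = 6.
  39 = 1*34 + 5, so a_2 = 1.
  34 = 6*5 + 4, so a_3 = 6.
  5 = 1*4 + 1, so a_4 = 1.
  4 = 4*1 + 0, so a_5 = 4.
so x = [2; 6, 1, 6, 1, 4].
Convergents (p_i = a_i*p_{i-1} + p_{i-2}, q_i = a_i*q_{i-1} + q_{i-2} with p_{-2}=0, p_{-1}=1, q_{-2}=1, q_{-1}=0), until the denominator exceeds 72:
  i=0: a_0=2, p_0 = 2*1 + 0 = 2, q_0 = 2*0 + 1 = 1.
  i=1: a_1=6, p_1 = 6*2 + 1 = 13, q_1 = 6*1 + 0 = 6.
  i=2: a_2=1, p_2 = 1*13 + 2 = 15, q_2 = 1*6 + 1 = 7.
  i=3: a_3=6, p_3 = 6*15 + 13 = 103, q_3 = 6*7 + 6 = 48.
  i=4: a_4=1, p_4 = 1*103 + 15 = 118, q_4 = 1*48 + 7 = 55.
  i=5: a_5=4, p_5 = 4*118 + 103 = 575, q_5 = 4*55 + 48 = 268.
q_5 = 268 > 72, so the last convergent with denominator <= 72 is p_4/q_4 = 118/55.
The closest fraction with denominator <= 72 is either p_4/q_4 or the intermediate fraction (k*p_4 + p_3)/(k*q_4 + q_3) with the largest k >= 1 whose denominator stays <= 72; these approach x as k grows, and every other convergent or intermediate fraction in range is farther away.
Largest k: floor((72 - q_3)/q_4) = floor((72 - 48)/55) = 0.
Since k = 0, no intermediate fraction beyond p_4/q_4 has denominator <= 72, so the convergent 118/55 is the closest (its error is |575*55 - 118*268|/(268*55) = 1/14740).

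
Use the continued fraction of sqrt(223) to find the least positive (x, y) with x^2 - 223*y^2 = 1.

First expand sqrt(223) as a continued fraction. With x_i = (sqrt(223) + m_i)/d_i and (m_0, d_0) = (0, 1): a_0 = floor(sqrt(223)) = 14, since 14^2 = 196 <= 223 < 225 = 15^2.
Iterate m_{i+1} = d_i*a_i - m_i, d_{i+1} = (223 - m_{i+1}^2)/d_i, a_{i+1} = floor((a_0 + m_{i+1})/d_{i+1}):
  m_1 = 1*14 - 0 = 14, d_1 = (223 - 14^2)/1 = 27/1 = 27, a_1 = floor((14 + 14)/27) = 1.
  m_2 = 27*1 - 14 = 13, d_2 = (223 - 13^2)/27 = 54/27 = 2, a_2 = floor((14 + 13)/2) = 13.
  m_3 = 2*13 - 13 = 13, d_3 = (223 - 13^2)/2 = 54/2 = 27, a_3 = floor((14 + 13)/27) = 1.
  m_4 = 27*1 - 13 = 14, d_4 = (223 - 14^2)/27 = 27/27 = 1, a_4 = floor((14 + 14)/1) = 28.
  m_5 = 1*28 - 14 = 14, d_5 = (223 - 14^2)/1 = 27/1 = 27: (m_5, d_5) = (m_1, d_1) = (14, 27), so from here the quotients repeat a_1, ..., a_4; the period length is 4.
So sqrt(223) = [14; (1, 13, 1, 28)] with period length k = 4.
k is even, so the fundamental solution of x^2 - 223y^2 = 1 is (p_{k-1}, q_{k-1}) = (p_3, q_3); compute convergents through index 3.
Convergents (p_i = a_i*p_{i-1} + p_{i-2}, q_i = a_i*q_{i-1} + q_{i-2} with p_{-2}=0, p_{-1}=1, q_{-2}=1, q_{-1}=0):
  i=0: a_0=14, p_0 = 14*1 + 0 = 14, q_0 = 14*0 + 1 = 1.
  i=1: a_1=1, p_1 = 1*14 + 1 = 15, q_1 = 1*1 + 0 = 1.
  i=2: a_2=13, p_2 = 13*15 + 14 = 209, q_2 = 13*1 + 1 = 14.
  i=3: a_3=1, p_3 = 1*209 + 15 = 224, q_3 = 1*14 + 1 = 15.
Check: 224^2 - 223*15^2 = 50176 - 50175 = 1, so (x, y) = (224, 15) solves the equation, and by the theorem it is the least positive solution.

(x, y) = (224, 15)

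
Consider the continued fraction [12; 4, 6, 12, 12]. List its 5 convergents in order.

Using the convergent recurrence p_i = a_i*p_{i-1} + p_{i-2}, q_i = a_i*q_{i-1} + q_{i-2} with p_{-2}=0, p_{-1}=1, q_{-2}=1, q_{-1}=0:
  i=0: a_0=12, p_0 = 12*1 + 0 = 12, q_0 = 12*0 + 1 = 1.
  i=1: a_1=4, p_1 = 4*12 + 1 = 49, q_1 = 4*1 + 0 = 4.
  i=2: a_2=6, p_2 = 6*49 + 12 = 306, q_2 = 6*4 + 1 = 25.
  i=3: a_3=12, p_3 = 12*306 + 49 = 3721, q_3 = 12*25 + 4 = 304.
  i=4: a_4=12, p_4 = 12*3721 + 306 = 44958, q_4 = 12*304 + 25 = 3673.

12/1, 49/4, 306/25, 3721/304, 44958/3673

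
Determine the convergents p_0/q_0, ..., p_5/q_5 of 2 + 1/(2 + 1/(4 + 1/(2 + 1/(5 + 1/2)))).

Using the convergent recurrence p_i = a_i*p_{i-1} + p_{i-2}, q_i = a_i*q_{i-1} + q_{i-2} with p_{-2}=0, p_{-1}=1, q_{-2}=1, q_{-1}=0:
  i=0: a_0=2, p_0 = 2*1 + 0 = 2, q_0 = 2*0 + 1 = 1.
  i=1: a_1=2, p_1 = 2*2 + 1 = 5, q_1 = 2*1 + 0 = 2.
  i=2: a_2=4, p_2 = 4*5 + 2 = 22, q_2 = 4*2 + 1 = 9.
  i=3: a_3=2, p_3 = 2*22 + 5 = 49, q_3 = 2*9 + 2 = 20.
  i=4: a_4=5, p_4 = 5*49 + 22 = 267, q_4 = 5*20 + 9 = 109.
  i=5: a_5=2, p_5 = 2*267 + 49 = 583, q_5 = 2*109 + 20 = 238.

2/1, 5/2, 22/9, 49/20, 267/109, 583/238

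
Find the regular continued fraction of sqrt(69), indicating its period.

[8; (3, 3, 1, 4, 1, 3, 3, 16)]

Write x_i = (sqrt(69) + m_i)/d_i with (m_0, d_0) = (0, 1). a_0 = floor(sqrt(69)) = 8, since 8^2 = 64 <= 69 < 81 = 9^2.
Iterate m_{i+1} = d_i*a_i - m_i, d_{i+1} = (69 - m_{i+1}^2)/d_i, a_{i+1} = floor((a_0 + m_{i+1})/d_{i+1}):
  m_1 = 1*8 - 0 = 8, d_1 = (69 - 8^2)/1 = 5/1 = 5, a_1 = floor((8 + 8)/5) = 3.
  m_2 = 5*3 - 8 = 7, d_2 = (69 - 7^2)/5 = 20/5 = 4, a_2 = floor((8 + 7)/4) = 3.
  m_3 = 4*3 - 7 = 5, d_3 = (69 - 5^2)/4 = 44/4 = 11, a_3 = floor((8 + 5)/11) = 1.
  m_4 = 11*1 - 5 = 6, d_4 = (69 - 6^2)/11 = 33/11 = 3, a_4 = floor((8 + 6)/3) = 4.
  m_5 = 3*4 - 6 = 6, d_5 = (69 - 6^2)/3 = 33/3 = 11, a_5 = floor((8 + 6)/11) = 1.
  m_6 = 11*1 - 6 = 5, d_6 = (69 - 5^2)/11 = 44/11 = 4, a_6 = floor((8 + 5)/4) = 3.
  m_7 = 4*3 - 5 = 7, d_7 = (69 - 7^2)/4 = 20/4 = 5, a_7 = floor((8 + 7)/5) = 3.
  m_8 = 5*3 - 7 = 8, d_8 = (69 - 8^2)/5 = 5/5 = 1, a_8 = floor((8 + 8)/1) = 16.
  m_9 = 1*16 - 8 = 8, d_9 = (69 - 8^2)/1 = 5/1 = 5: (m_9, d_9) = (m_1, d_1) = (8, 5), so from here the quotients repeat a_1, ..., a_8; the period length is 8.
Hence the expansion of sqrt(69) is a_0 = 8 followed by the repeating block 3, 3, 1, 4, 1, 3, 3, 16 (period 8).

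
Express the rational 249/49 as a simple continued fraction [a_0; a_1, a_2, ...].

[5; 12, 4]

Run the Euclidean algorithm on 249 and 49; the successive quotients are the partial quotients a_0, a_1, ... (each step inverts the fractional part left over by the previous one):
  249 = 5*49 + 4, so a_0 = 5.
  49 = 12*4 + 1, so a_1 = 12.
  4 = 4*1 + 0, so a_2 = 4.
The remainder reaches 0 after 3 divisions, so the expansion has 3 partial quotients, read off in order.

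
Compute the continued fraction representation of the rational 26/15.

Run the Euclidean algorithm on 26 and 15; the successive quotients are the partial quotients a_0, a_1, ... (each step inverts the fractional part left over by the previous one):
  26 = 1*15 + 11, so a_0 = 1.
  15 = 1*11 + 4, so a_1 = 1.
  11 = 2*4 + 3, so a_2 = 2.
  4 = 1*3 + 1, so a_3 = 1.
  3 = 3*1 + 0, so a_4 = 3.
The remainder reaches 0 after 5 divisions, so the expansion has 5 partial quotients, read off in order.

[1; 1, 2, 1, 3]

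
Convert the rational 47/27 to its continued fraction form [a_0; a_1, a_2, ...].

[1; 1, 2, 1, 6]

Run the Euclidean algorithm on 47 and 27; the successive quotients are the partial quotients a_0, a_1, ... (each step inverts the fractional part left over by the previous one):
  47 = 1*27 + 20, so a_0 = 1.
  27 = 1*20 + 7, so a_1 = 1.
  20 = 2*7 + 6, so a_2 = 2.
  7 = 1*6 + 1, so a_3 = 1.
  6 = 6*1 + 0, so a_4 = 6.
The remainder reaches 0 after 5 divisions, so the expansion has 5 partial quotients, read off in order.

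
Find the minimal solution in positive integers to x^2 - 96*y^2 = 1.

(x, y) = (49, 5)

First expand sqrt(96) as a continued fraction. With x_i = (sqrt(96) + m_i)/d_i and (m_0, d_0) = (0, 1): a_0 = floor(sqrt(96)) = 9, since 9^2 = 81 <= 96 < 100 = 10^2.
Iterate m_{i+1} = d_i*a_i - m_i, d_{i+1} = (96 - m_{i+1}^2)/d_i, a_{i+1} = floor((a_0 + m_{i+1})/d_{i+1}):
  m_1 = 1*9 - 0 = 9, d_1 = (96 - 9^2)/1 = 15/1 = 15, a_1 = floor((9 + 9)/15) = 1.
  m_2 = 15*1 - 9 = 6, d_2 = (96 - 6^2)/15 = 60/15 = 4, a_2 = floor((9 + 6)/4) = 3.
  m_3 = 4*3 - 6 = 6, d_3 = (96 - 6^2)/4 = 60/4 = 15, a_3 = floor((9 + 6)/15) = 1.
  m_4 = 15*1 - 6 = 9, d_4 = (96 - 9^2)/15 = 15/15 = 1, a_4 = floor((9 + 9)/1) = 18.
  m_5 = 1*18 - 9 = 9, d_5 = (96 - 9^2)/1 = 15/1 = 15: (m_5, d_5) = (m_1, d_1) = (9, 15), so from here the quotients repeat a_1, ..., a_4; the period length is 4.
So sqrt(96) = [9; (1, 3, 1, 18)] with period length k = 4.
k is even, so the fundamental solution of x^2 - 96y^2 = 1 is (p_{k-1}, q_{k-1}) = (p_3, q_3); compute convergents through index 3.
Convergents (p_i = a_i*p_{i-1} + p_{i-2}, q_i = a_i*q_{i-1} + q_{i-2} with p_{-2}=0, p_{-1}=1, q_{-2}=1, q_{-1}=0):
  i=0: a_0=9, p_0 = 9*1 + 0 = 9, q_0 = 9*0 + 1 = 1.
  i=1: a_1=1, p_1 = 1*9 + 1 = 10, q_1 = 1*1 + 0 = 1.
  i=2: a_2=3, p_2 = 3*10 + 9 = 39, q_2 = 3*1 + 1 = 4.
  i=3: a_3=1, p_3 = 1*39 + 10 = 49, q_3 = 1*4 + 1 = 5.
Check: 49^2 - 96*5^2 = 2401 - 2400 = 1, so (x, y) = (49, 5) solves the equation, and by the theorem it is the least positive solution.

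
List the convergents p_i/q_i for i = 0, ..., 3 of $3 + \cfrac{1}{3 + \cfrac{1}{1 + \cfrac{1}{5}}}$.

Using the convergent recurrence p_i = a_i*p_{i-1} + p_{i-2}, q_i = a_i*q_{i-1} + q_{i-2} with p_{-2}=0, p_{-1}=1, q_{-2}=1, q_{-1}=0:
  i=0: a_0=3, p_0 = 3*1 + 0 = 3, q_0 = 3*0 + 1 = 1.
  i=1: a_1=3, p_1 = 3*3 + 1 = 10, q_1 = 3*1 + 0 = 3.
  i=2: a_2=1, p_2 = 1*10 + 3 = 13, q_2 = 1*3 + 1 = 4.
  i=3: a_3=5, p_3 = 5*13 + 10 = 75, q_3 = 5*4 + 3 = 23.

3/1, 10/3, 13/4, 75/23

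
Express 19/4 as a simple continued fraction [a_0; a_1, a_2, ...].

Run the Euclidean algorithm on 19 and 4; the successive quotients are the partial quotients a_0, a_1, ... (each step inverts the fractional part left over by the previous one):
  19 = 4*4 + 3, so a_0 = 4.
  4 = 1*3 + 1, so a_1 = 1.
  3 = 3*1 + 0, so a_2 = 3.
The remainder reaches 0 after 3 divisions, so the expansion has 3 partial quotients, read off in order.

[4; 1, 3]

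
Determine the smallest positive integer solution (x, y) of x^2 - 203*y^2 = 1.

(x, y) = (57, 4)

First expand sqrt(203) as a continued fraction. With x_i = (sqrt(203) + m_i)/d_i and (m_0, d_0) = (0, 1): a_0 = floor(sqrt(203)) = 14, since 14^2 = 196 <= 203 < 225 = 15^2.
Iterate m_{i+1} = d_i*a_i - m_i, d_{i+1} = (203 - m_{i+1}^2)/d_i, a_{i+1} = floor((a_0 + m_{i+1})/d_{i+1}):
  m_1 = 1*14 - 0 = 14, d_1 = (203 - 14^2)/1 = 7/1 = 7, a_1 = floor((14 + 14)/7) = 4.
  m_2 = 7*4 - 14 = 14, d_2 = (203 - 14^2)/7 = 7/7 = 1, a_2 = floor((14 + 14)/1) = 28.
  m_3 = 1*28 - 14 = 14, d_3 = (203 - 14^2)/1 = 7/1 = 7: (m_3, d_3) = (m_1, d_1) = (14, 7), so from here the quotients repeat a_1, a_2; the period length is 2.
So sqrt(203) = [14; (4, 28)] with period length k = 2.
k is even, so the fundamental solution of x^2 - 203y^2 = 1 is (p_{k-1}, q_{k-1}) = (p_1, q_1); compute convergents through index 1.
Convergents (p_i = a_i*p_{i-1} + p_{i-2}, q_i = a_i*q_{i-1} + q_{i-2} with p_{-2}=0, p_{-1}=1, q_{-2}=1, q_{-1}=0):
  i=0: a_0=14, p_0 = 14*1 + 0 = 14, q_0 = 14*0 + 1 = 1.
  i=1: a_1=4, p_1 = 4*14 + 1 = 57, q_1 = 4*1 + 0 = 4.
Check: 57^2 - 203*4^2 = 3249 - 3248 = 1, so (x, y) = (57, 4) solves the equation, and by the theorem it is the least positive solution.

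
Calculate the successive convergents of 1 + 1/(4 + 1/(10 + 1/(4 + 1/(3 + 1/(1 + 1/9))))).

1/1, 5/4, 51/41, 209/168, 678/545, 887/713, 8661/6962

Using the convergent recurrence p_i = a_i*p_{i-1} + p_{i-2}, q_i = a_i*q_{i-1} + q_{i-2} with p_{-2}=0, p_{-1}=1, q_{-2}=1, q_{-1}=0:
  i=0: a_0=1, p_0 = 1*1 + 0 = 1, q_0 = 1*0 + 1 = 1.
  i=1: a_1=4, p_1 = 4*1 + 1 = 5, q_1 = 4*1 + 0 = 4.
  i=2: a_2=10, p_2 = 10*5 + 1 = 51, q_2 = 10*4 + 1 = 41.
  i=3: a_3=4, p_3 = 4*51 + 5 = 209, q_3 = 4*41 + 4 = 168.
  i=4: a_4=3, p_4 = 3*209 + 51 = 678, q_4 = 3*168 + 41 = 545.
  i=5: a_5=1, p_5 = 1*678 + 209 = 887, q_5 = 1*545 + 168 = 713.
  i=6: a_6=9, p_6 = 9*887 + 678 = 8661, q_6 = 9*713 + 545 = 6962.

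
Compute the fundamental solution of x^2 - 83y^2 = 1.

(x, y) = (82, 9)

First expand sqrt(83) as a continued fraction. With x_i = (sqrt(83) + m_i)/d_i and (m_0, d_0) = (0, 1): a_0 = floor(sqrt(83)) = 9, since 9^2 = 81 <= 83 < 100 = 10^2.
Iterate m_{i+1} = d_i*a_i - m_i, d_{i+1} = (83 - m_{i+1}^2)/d_i, a_{i+1} = floor((a_0 + m_{i+1})/d_{i+1}):
  m_1 = 1*9 - 0 = 9, d_1 = (83 - 9^2)/1 = 2/1 = 2, a_1 = floor((9 + 9)/2) = 9.
  m_2 = 2*9 - 9 = 9, d_2 = (83 - 9^2)/2 = 2/2 = 1, a_2 = floor((9 + 9)/1) = 18.
  m_3 = 1*18 - 9 = 9, d_3 = (83 - 9^2)/1 = 2/1 = 2: (m_3, d_3) = (m_1, d_1) = (9, 2), so from here the quotients repeat a_1, a_2; the period length is 2.
So sqrt(83) = [9; (9, 18)] with period length k = 2.
k is even, so the fundamental solution of x^2 - 83y^2 = 1 is (p_{k-1}, q_{k-1}) = (p_1, q_1); compute convergents through index 1.
Convergents (p_i = a_i*p_{i-1} + p_{i-2}, q_i = a_i*q_{i-1} + q_{i-2} with p_{-2}=0, p_{-1}=1, q_{-2}=1, q_{-1}=0):
  i=0: a_0=9, p_0 = 9*1 + 0 = 9, q_0 = 9*0 + 1 = 1.
  i=1: a_1=9, p_1 = 9*9 + 1 = 82, q_1 = 9*1 + 0 = 9.
Check: 82^2 - 83*9^2 = 6724 - 6723 = 1, so (x, y) = (82, 9) solves the equation, and by the theorem it is the least positive solution.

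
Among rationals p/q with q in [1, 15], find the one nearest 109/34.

Expand x = 109/34 as a continued fraction with the Euclidean algorithm:
  109 = 3*34 + 7, so a_0 = 3.
  34 = 4*7 + 6, so a_1 = 4.
  7 = 1*6 + 1, so a_2 = 1.
  6 = 6*1 + 0, so a_3 = 6.
so x = [3; 4, 1, 6].
Convergents (p_i = a_i*p_{i-1} + p_{i-2}, q_i = a_i*q_{i-1} + q_{i-2} with p_{-2}=0, p_{-1}=1, q_{-2}=1, q_{-1}=0), until the denominator exceeds 15:
  i=0: a_0=3, p_0 = 3*1 + 0 = 3, q_0 = 3*0 + 1 = 1.
  i=1: a_1=4, p_1 = 4*3 + 1 = 13, q_1 = 4*1 + 0 = 4.
  i=2: a_2=1, p_2 = 1*13 + 3 = 16, q_2 = 1*4 + 1 = 5.
  i=3: a_3=6, p_3 = 6*16 + 13 = 109, q_3 = 6*5 + 4 = 34.
q_3 = 34 > 15, so the last convergent with denominator <= 15 is p_2/q_2 = 16/5.
The closest fraction with denominator <= 15 is either p_2/q_2 or the intermediate fraction (k*p_2 + p_1)/(k*q_2 + q_1) with the largest k >= 1 whose denominator stays <= 15; these approach x as k grows, and every other convergent or intermediate fraction in range is farther away.
Largest k: floor((15 - q_1)/q_2) = floor((15 - 4)/5) = 2.
That gives (2*16 + 13)/(2*5 + 4) = 45/14.
Compare the errors: |x - 16/5| = |109*5 - 16*34|/(34*5) = 1/170, and |x - 45/14| = |109*14 - 45*34|/(34*14) = 4/476.
Cross-multiplying, 1*476 = 476 < 680 = 4*170, so 1/170 is smaller: the convergent 16/5 is closer to x than 45/14.

16/5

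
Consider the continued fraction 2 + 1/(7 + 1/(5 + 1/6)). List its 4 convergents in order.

Using the convergent recurrence p_i = a_i*p_{i-1} + p_{i-2}, q_i = a_i*q_{i-1} + q_{i-2} with p_{-2}=0, p_{-1}=1, q_{-2}=1, q_{-1}=0:
  i=0: a_0=2, p_0 = 2*1 + 0 = 2, q_0 = 2*0 + 1 = 1.
  i=1: a_1=7, p_1 = 7*2 + 1 = 15, q_1 = 7*1 + 0 = 7.
  i=2: a_2=5, p_2 = 5*15 + 2 = 77, q_2 = 5*7 + 1 = 36.
  i=3: a_3=6, p_3 = 6*77 + 15 = 477, q_3 = 6*36 + 7 = 223.

2/1, 15/7, 77/36, 477/223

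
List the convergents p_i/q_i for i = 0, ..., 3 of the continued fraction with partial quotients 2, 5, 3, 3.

2/1, 11/5, 35/16, 116/53

Using the convergent recurrence p_i = a_i*p_{i-1} + p_{i-2}, q_i = a_i*q_{i-1} + q_{i-2} with p_{-2}=0, p_{-1}=1, q_{-2}=1, q_{-1}=0:
  i=0: a_0=2, p_0 = 2*1 + 0 = 2, q_0 = 2*0 + 1 = 1.
  i=1: a_1=5, p_1 = 5*2 + 1 = 11, q_1 = 5*1 + 0 = 5.
  i=2: a_2=3, p_2 = 3*11 + 2 = 35, q_2 = 3*5 + 1 = 16.
  i=3: a_3=3, p_3 = 3*35 + 11 = 116, q_3 = 3*16 + 5 = 53.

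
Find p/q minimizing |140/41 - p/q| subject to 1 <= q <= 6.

Expand x = 140/41 as a continued fraction with the Euclidean algorithm:
  140 = 3*41 + 17, so a_0 = 3.
  41 = 2*17 + 7, so a_1 = 2.
  17 = 2*7 + 3, so a_2 = 2.
  7 = 2*3 + 1, so a_3 = 2.
  3 = 3*1 + 0, so a_4 = 3.
so x = [3; 2, 2, 2, 3].
Convergents (p_i = a_i*p_{i-1} + p_{i-2}, q_i = a_i*q_{i-1} + q_{i-2} with p_{-2}=0, p_{-1}=1, q_{-2}=1, q_{-1}=0), until the denominator exceeds 6:
  i=0: a_0=3, p_0 = 3*1 + 0 = 3, q_0 = 3*0 + 1 = 1.
  i=1: a_1=2, p_1 = 2*3 + 1 = 7, q_1 = 2*1 + 0 = 2.
  i=2: a_2=2, p_2 = 2*7 + 3 = 17, q_2 = 2*2 + 1 = 5.
  i=3: a_3=2, p_3 = 2*17 + 7 = 41, q_3 = 2*5 + 2 = 12.
q_3 = 12 > 6, so the last convergent with denominator <= 6 is p_2/q_2 = 17/5.
The closest fraction with denominator <= 6 is either p_2/q_2 or the intermediate fraction (k*p_2 + p_1)/(k*q_2 + q_1) with the largest k >= 1 whose denominator stays <= 6; these approach x as k grows, and every other convergent or intermediate fraction in range is farther away.
Largest k: floor((6 - q_1)/q_2) = floor((6 - 2)/5) = 0.
Since k = 0, no intermediate fraction beyond p_2/q_2 has denominator <= 6, so the convergent 17/5 is the closest (its error is |140*5 - 17*41|/(41*5) = 3/205).

17/5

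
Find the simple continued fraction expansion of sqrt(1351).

Write x_i = (sqrt(1351) + m_i)/d_i with (m_0, d_0) = (0, 1). a_0 = floor(sqrt(1351)) = 36, since 36^2 = 1296 <= 1351 < 1369 = 37^2.
Iterate m_{i+1} = d_i*a_i - m_i, d_{i+1} = (1351 - m_{i+1}^2)/d_i, a_{i+1} = floor((a_0 + m_{i+1})/d_{i+1}):
  m_1 = 1*36 - 0 = 36, d_1 = (1351 - 36^2)/1 = 55/1 = 55, a_1 = floor((36 + 36)/55) = 1.
  m_2 = 55*1 - 36 = 19, d_2 = (1351 - 19^2)/55 = 990/55 = 18, a_2 = floor((36 + 19)/18) = 3.
  m_3 = 18*3 - 19 = 35, d_3 = (1351 - 35^2)/18 = 126/18 = 7, a_3 = floor((36 + 35)/7) = 10.
  m_4 = 7*10 - 35 = 35, d_4 = (1351 - 35^2)/7 = 126/7 = 18, a_4 = floor((36 + 35)/18) = 3.
  m_5 = 18*3 - 35 = 19, d_5 = (1351 - 19^2)/18 = 990/18 = 55, a_5 = floor((36 + 19)/55) = 1.
  m_6 = 55*1 - 19 = 36, d_6 = (1351 - 36^2)/55 = 55/55 = 1, a_6 = floor((36 + 36)/1) = 72.
  m_7 = 1*72 - 36 = 36, d_7 = (1351 - 36^2)/1 = 55/1 = 55: (m_7, d_7) = (m_1, d_1) = (36, 55), so from here the quotients repeat a_1, ..., a_6; the period length is 6.
Hence the expansion of sqrt(1351) is a_0 = 36 followed by the repeating block 1, 3, 10, 3, 1, 72 (period 6).

[36; (1, 3, 10, 3, 1, 72)]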